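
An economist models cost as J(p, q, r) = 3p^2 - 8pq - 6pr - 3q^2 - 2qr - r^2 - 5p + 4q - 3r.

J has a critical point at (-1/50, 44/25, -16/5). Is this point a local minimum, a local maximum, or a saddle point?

saddle point

The Hessian is constant: H = [[6, -8, -6], [-8, -6, -2], [-6, -2, -2]].
Leading principal minors: Δ₁ = 6, Δ₂ = -100, Δ₃ = 200.
The minors fit neither the all-positive nor the alternating-sign pattern, so H is indefinite: a saddle point.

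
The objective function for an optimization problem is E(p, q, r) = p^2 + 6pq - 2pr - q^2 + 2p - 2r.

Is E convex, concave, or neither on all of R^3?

neither

E is quadratic, so its Hessian is the constant matrix H = [[2, 6, -2], [6, -2, 0], [-2, 0, 0]].
Leading principal minors: 2, -40, 8.
Neither pattern holds ⇒ H is indefinite ⇒ neither convex nor concave.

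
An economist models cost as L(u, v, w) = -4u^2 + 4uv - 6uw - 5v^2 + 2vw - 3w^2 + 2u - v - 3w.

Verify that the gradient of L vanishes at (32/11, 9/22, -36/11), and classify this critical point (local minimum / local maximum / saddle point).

local maximum

∇L = (-8u + 4v - 6w + 2, 4u - 10v + 2w - 1, -6u + 2v - 6w - 3); substituting (32/11, 9/22, -36/11) gives ∇L = (0, 0, 0), so (32/11, 9/22, -36/11) is indeed a critical point.
The Hessian is constant: H = [[-8, 4, -6], [4, -10, 2], [-6, 2, -6]].
Leading principal minors: Δ₁ = -8, Δ₂ = 64, Δ₃ = -88.
The minors alternate sign starting negative (−, +, −), so H is negative definite: a local maximum.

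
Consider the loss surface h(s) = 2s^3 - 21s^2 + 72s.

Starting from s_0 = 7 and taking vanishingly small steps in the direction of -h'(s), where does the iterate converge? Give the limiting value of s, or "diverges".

h'(s) = 6(s - 4)(s - 3), so h'(7) = 72.
Gradient descent moves in the -h' direction, i.e. s is decreasing.
The nearest critical point in that direction is s = 4, where h'' = 6 > 0 (a local minimum). The iterate converges there.

4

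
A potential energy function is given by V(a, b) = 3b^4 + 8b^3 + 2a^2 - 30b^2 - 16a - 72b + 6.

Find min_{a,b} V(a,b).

-178

V(a,b) separates as P(a) + Q(b) + 6, so its minimum is min P + min Q + 6.
P'(a) = 4a - 16 vanishes at a ∈ {4}; Q'(b) = 12(b - 2)(b + 1)(b + 3) vanishes at b ∈ {-3, -1, 2}.
Local minima of P (where P''>0): P(4)=-32. Local minima of Q: Q(-3)=-27, Q(2)=-152.
So the global minimum of V is P(4) + Q(2) + 6 = -32 − 152 + 6 = -178, attained at (4, 2).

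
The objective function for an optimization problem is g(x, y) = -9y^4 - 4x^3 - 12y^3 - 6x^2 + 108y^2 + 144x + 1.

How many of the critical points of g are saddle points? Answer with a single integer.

g separates as a function of x plus a function of y, so ∇g=0 decouples.
∂g/∂x = -12(x - 3)(x + 4) = 0 at x ∈ {-4, 3}; ∂g/∂y = -36y(y - 2)(y + 3) = 0 at y ∈ {-3, 0, 2}.
The Hessian is diagonal: diag(g_xx, g_yy). Second derivatives: g_xx(-4)=84, g_xx(3)=-84; g_yy(-3)=-540, g_yy(0)=216, g_yy(2)=-360.
Saddle points occur where the two diagonal entries have opposite signs: (-4, -3), (-4, 2), (3, 0). Count: 3.

3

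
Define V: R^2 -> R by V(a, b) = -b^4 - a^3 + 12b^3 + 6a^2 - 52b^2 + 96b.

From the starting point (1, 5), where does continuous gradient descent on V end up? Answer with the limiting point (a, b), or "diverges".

V is separable, so gradient descent decouples: a follows -∂V/∂a, b follows -∂V/∂b.
∂V/∂a = -3a(a - 4); at a=1 this is 9, so a decreases.
∂V/∂b = -4(b - 4)(b - 3)(b - 2); at b=5 this is -24, so b increases.
The b-coordinate has no critical point in that direction and runs off to infinity.

diverges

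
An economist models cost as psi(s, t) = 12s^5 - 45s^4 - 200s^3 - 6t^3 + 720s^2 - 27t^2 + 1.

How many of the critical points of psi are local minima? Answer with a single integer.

psi separates as a function of s plus a function of t, so ∇psi=0 decouples.
∂psi/∂s = 60s(s - 4)(s - 2)(s + 3) = 0 at s ∈ {-3, 0, 2, 4}; ∂psi/∂t = -18t(t + 3) = 0 at t ∈ {-3, 0}.
The Hessian is diagonal: diag(psi_ss, psi_tt). Second derivatives: psi_ss(-3)=-6300, psi_ss(0)=1440, psi_ss(2)=-1200, psi_ss(4)=3360; psi_tt(-3)=54, psi_tt(0)=-54.
Local minima occur where both diagonal entries positive: (0, -3), (4, -3). Count: 2.

2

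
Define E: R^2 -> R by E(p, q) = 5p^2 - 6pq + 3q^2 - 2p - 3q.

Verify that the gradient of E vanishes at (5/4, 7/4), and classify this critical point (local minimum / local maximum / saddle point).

local minimum

∇E = (10p - 6q - 2, -6p + 6q - 3); substituting (5/4, 7/4) gives ∇E = (0, 0), so (5/4, 7/4) is indeed a critical point.
The Hessian of E is constant: H = [[10, -6], [-6, 6]].
det(H) = 10·6 − (-6)² = 24.
det(H) > 0 and tr(H) = 16 > 0, so H is positive definite and the point is a local minimum.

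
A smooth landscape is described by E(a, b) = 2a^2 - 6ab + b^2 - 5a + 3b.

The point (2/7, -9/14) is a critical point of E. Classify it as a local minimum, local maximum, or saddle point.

saddle point

The Hessian of E is constant: H = [[4, -6], [-6, 2]].
det(H) = 4·2 − (-6)² = -28.
Since det(H) < 0, H is indefinite and the critical point is a saddle point.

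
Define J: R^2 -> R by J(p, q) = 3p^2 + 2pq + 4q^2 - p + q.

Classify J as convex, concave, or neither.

convex

J is quadratic, so its Hessian is the constant matrix H = [[6, 2], [2, 8]].
det(H) = 44, tr(H) = 14.
det(H) > 0 and tr(H) > 0, so H is positive definite everywhere: convex.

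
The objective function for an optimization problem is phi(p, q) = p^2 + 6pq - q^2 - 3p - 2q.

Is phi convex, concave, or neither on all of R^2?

phi is quadratic, so its Hessian is the constant matrix H = [[2, 6], [6, -2]].
det(H) = -40, tr(H) = 0.
det(H) < 0, so H is indefinite: neither convex nor concave.

neither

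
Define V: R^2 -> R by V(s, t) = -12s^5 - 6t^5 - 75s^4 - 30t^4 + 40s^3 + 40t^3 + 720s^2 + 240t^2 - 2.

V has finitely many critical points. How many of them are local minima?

V separates as a function of s plus a function of t, so ∇V=0 decouples.
∂V/∂s = -60s(s - 2)(s + 3)(s + 4) = 0 at s ∈ {-4, -3, 0, 2}; ∂V/∂t = -30t(t - 2)(t + 2)(t + 4) = 0 at t ∈ {-4, -2, 0, 2}.
The Hessian is diagonal: diag(V_ss, V_tt). Second derivatives: V_ss(-4)=1440, V_ss(-3)=-900, V_ss(0)=1440, V_ss(2)=-3600; V_tt(-4)=1440, V_tt(-2)=-480, V_tt(0)=480, V_tt(2)=-1440.
Local minima occur where both diagonal entries positive: (-4, -4), (-4, 0), (0, -4), (0, 0). Count: 4.

4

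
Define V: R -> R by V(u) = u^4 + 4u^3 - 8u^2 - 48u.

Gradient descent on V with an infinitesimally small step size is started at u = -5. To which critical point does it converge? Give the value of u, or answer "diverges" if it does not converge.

-3

V'(u) = 4(u - 2)(u + 2)(u + 3), so V'(-5) = -168.
Gradient descent moves in the -V' direction, i.e. u is increasing.
The nearest critical point in that direction is u = -3, where V'' = 20 > 0 (a local minimum). The iterate converges there.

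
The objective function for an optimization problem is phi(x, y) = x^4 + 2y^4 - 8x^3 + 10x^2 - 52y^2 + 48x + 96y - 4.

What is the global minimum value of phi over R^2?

phi(x,y) separates as P(x) + Q(y) − 4, so its minimum is min P + min Q − 4.
P'(x) = 4(x - 4)(x - 3)(x + 1) vanishes at x ∈ {-1, 3, 4}; Q'(y) = 8(y - 3)(y - 1)(y + 4) vanishes at y ∈ {-4, 1, 3}.
Local minima of P (where P''>0): P(-1)=-29, P(4)=96. Local minima of Q: Q(-4)=-704, Q(3)=-18.
So the global minimum of phi is P(-1) + Q(-4) − 4 = -29 − 704 − 4 = -737, attained at (-1, -4).

-737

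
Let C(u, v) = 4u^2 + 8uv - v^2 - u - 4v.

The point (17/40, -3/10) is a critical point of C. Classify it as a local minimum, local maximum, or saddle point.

The Hessian of C is constant: H = [[8, 8], [8, -2]].
det(H) = 8·(-2) − 8² = -80.
Since det(H) < 0, H is indefinite and the critical point is a saddle point.

saddle point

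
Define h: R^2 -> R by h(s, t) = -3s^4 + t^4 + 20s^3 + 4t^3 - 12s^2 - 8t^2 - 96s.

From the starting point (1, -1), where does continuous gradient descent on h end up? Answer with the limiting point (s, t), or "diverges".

(2, -4)

h is separable, so gradient descent decouples: s follows -∂h/∂s, t follows -∂h/∂t.
∂h/∂s = -12(s - 4)(s - 2)(s + 1); at s=1 this is -72, so s increases.
∂h/∂t = 4t(t - 1)(t + 4); at t=-1 this is 24, so t decreases.
s converges to its nearest critical value 2 (a local min of the s-part); t converges to -4. The iterate converges to (2, -4).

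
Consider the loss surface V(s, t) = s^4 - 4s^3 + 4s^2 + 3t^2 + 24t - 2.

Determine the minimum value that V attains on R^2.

-50

V(s,t) separates as P(s) + Q(t) − 2, so its minimum is min P + min Q − 2.
P'(s) = 4s(s - 2)(s - 1) vanishes at s ∈ {0, 1, 2}; Q'(t) = 6(t + 4) vanishes at t ∈ {-4}.
Local minima of P (where P''>0): P(0)=0, P(2)=0. Local minima of Q: Q(-4)=-48.
So the global minimum of V is P(0) + Q(-4) − 2 = 0 − 48 − 2 = -50, attained at (0, -4).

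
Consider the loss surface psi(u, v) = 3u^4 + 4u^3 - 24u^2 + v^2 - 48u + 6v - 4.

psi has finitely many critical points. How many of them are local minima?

2

psi separates as a function of u plus a function of v, so ∇psi=0 decouples.
∂psi/∂u = 12(u - 2)(u + 1)(u + 2) = 0 at u ∈ {-2, -1, 2}; ∂psi/∂v = 2(v + 3) = 0 at v ∈ {-3}.
The Hessian is diagonal: diag(psi_uu, psi_vv). Second derivatives: psi_uu(-2)=48, psi_uu(-1)=-36, psi_uu(2)=144; psi_vv(-3)=2.
Local minima occur where both diagonal entries positive: (-2, -3), (2, -3). Count: 2.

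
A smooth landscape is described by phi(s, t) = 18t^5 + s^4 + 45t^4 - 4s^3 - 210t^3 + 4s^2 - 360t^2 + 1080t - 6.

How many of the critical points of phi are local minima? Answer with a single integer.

phi separates as a function of s plus a function of t, so ∇phi=0 decouples.
∂phi/∂s = 4s(s - 2)(s - 1) = 0 at s ∈ {0, 1, 2}; ∂phi/∂t = 90(t - 2)(t - 1)(t + 2)(t + 3) = 0 at t ∈ {-3, -2, 1, 2}.
The Hessian is diagonal: diag(phi_ss, phi_tt). Second derivatives: phi_ss(0)=8, phi_ss(1)=-4, phi_ss(2)=8; phi_tt(-3)=-1800, phi_tt(-2)=1080, phi_tt(1)=-1080, phi_tt(2)=1800.
Local minima occur where both diagonal entries positive: (0, -2), (0, 2), (2, -2), (2, 2). Count: 4.

4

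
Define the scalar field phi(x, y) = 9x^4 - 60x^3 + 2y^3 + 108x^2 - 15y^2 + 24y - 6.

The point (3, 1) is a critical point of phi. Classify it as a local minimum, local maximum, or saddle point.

saddle point

The mixed partial ∂²phi/∂x∂y is 0, so the Hessian at any point is diag(phi_xx, phi_yy) = diag(36(3x^2 - 10x + 6), 6(2y - 5)).
At (3, 1): H = diag(108, -18).
The eigenvalues have opposite signs, so H is indefinite: a saddle point.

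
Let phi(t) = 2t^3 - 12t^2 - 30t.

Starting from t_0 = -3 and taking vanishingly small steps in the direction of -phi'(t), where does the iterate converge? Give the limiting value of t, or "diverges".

diverges

phi'(t) = 6(t - 5)(t + 1), so phi'(-3) = 96.
Gradient descent moves in the -phi' direction, i.e. t is decreasing.
There is no critical point below t=-3, and phi' keeps the same sign, so the iterate runs off to −∞.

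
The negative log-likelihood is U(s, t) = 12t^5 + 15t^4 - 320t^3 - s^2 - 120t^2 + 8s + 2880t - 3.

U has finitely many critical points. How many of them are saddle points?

U separates as a function of s plus a function of t, so ∇U=0 decouples.
∂U/∂s = -2(s - 4) = 0 at s ∈ {4}; ∂U/∂t = 60(t - 3)(t - 2)(t + 2)(t + 4) = 0 at t ∈ {-4, -2, 2, 3}.
The Hessian is diagonal: diag(U_ss, U_tt). Second derivatives: U_ss(4)=-2; U_tt(-4)=-5040, U_tt(-2)=2400, U_tt(2)=-1440, U_tt(3)=2100.
Saddle points occur where the two diagonal entries have opposite signs: (4, -2), (4, 3). Count: 2.

2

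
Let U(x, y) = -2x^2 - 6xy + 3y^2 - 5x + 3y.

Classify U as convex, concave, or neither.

U is quadratic, so its Hessian is the constant matrix H = [[-4, -6], [-6, 6]].
det(H) = -60, tr(H) = 2.
det(H) < 0, so H is indefinite: neither convex nor concave.

neither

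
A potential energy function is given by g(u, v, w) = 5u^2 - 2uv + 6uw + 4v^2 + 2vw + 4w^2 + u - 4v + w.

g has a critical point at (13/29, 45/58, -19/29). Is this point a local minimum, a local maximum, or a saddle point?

The Hessian is constant: H = [[10, -2, 6], [-2, 8, 2], [6, 2, 8]].
Leading principal minors: Δ₁ = 10, Δ₂ = 76, Δ₃ = 232.
All leading minors are positive, so H is positive definite: a local minimum.

local minimum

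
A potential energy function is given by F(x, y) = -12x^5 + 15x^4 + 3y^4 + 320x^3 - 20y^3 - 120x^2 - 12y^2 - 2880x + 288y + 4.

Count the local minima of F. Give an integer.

4

F separates as a function of x plus a function of y, so ∇F=0 decouples.
∂F/∂x = -60(x - 4)(x - 2)(x + 2)(x + 3) = 0 at x ∈ {-3, -2, 2, 4}; ∂F/∂y = 12(y - 4)(y - 3)(y + 2) = 0 at y ∈ {-2, 3, 4}.
The Hessian is diagonal: diag(F_xx, F_yy). Second derivatives: F_xx(-3)=2100, F_xx(-2)=-1440, F_xx(2)=2400, F_xx(4)=-5040; F_yy(-2)=360, F_yy(3)=-60, F_yy(4)=72.
Local minima occur where both diagonal entries positive: (-3, -2), (-3, 4), (2, -2), (2, 4). Count: 4.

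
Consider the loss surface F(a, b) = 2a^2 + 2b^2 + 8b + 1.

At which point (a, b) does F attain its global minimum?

(0, -2)

F(a,b) separates as P(a) + Q(b) + 1, so its minimum is min P + min Q + 1.
P'(a) = 4a vanishes at a ∈ {0}; Q'(b) = 4b + 8 vanishes at b ∈ {-2}.
Local minima of P (where P''>0): P(0)=0. Local minima of Q: Q(-2)=-8.
So the global minimum of F is P(0) + Q(-2) + 1 = 0 − 8 + 1 = -7, attained at (0, -2).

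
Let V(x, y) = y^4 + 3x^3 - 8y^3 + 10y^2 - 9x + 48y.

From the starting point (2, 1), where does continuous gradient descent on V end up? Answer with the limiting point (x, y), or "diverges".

(1, -1)

V is separable, so gradient descent decouples: x follows -∂V/∂x, y follows -∂V/∂y.
∂V/∂x = 9(x - 1)(x + 1); at x=2 this is 27, so x decreases.
∂V/∂y = 4(y - 4)(y - 3)(y + 1); at y=1 this is 48, so y decreases.
x converges to its nearest critical value 1 (a local min of the x-part); y converges to -1. The iterate converges to (1, -1).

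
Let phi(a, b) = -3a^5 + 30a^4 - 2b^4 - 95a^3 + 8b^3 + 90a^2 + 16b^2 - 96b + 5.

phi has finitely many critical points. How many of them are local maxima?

phi separates as a function of a plus a function of b, so ∇phi=0 decouples.
∂phi/∂a = -15a(a - 4)(a - 3)(a - 1) = 0 at a ∈ {0, 1, 3, 4}; ∂phi/∂b = -8(b - 3)(b - 2)(b + 2) = 0 at b ∈ {-2, 2, 3}.
The Hessian is diagonal: diag(phi_aa, phi_bb). Second derivatives: phi_aa(0)=180, phi_aa(1)=-90, phi_aa(3)=90, phi_aa(4)=-180; phi_bb(-2)=-160, phi_bb(2)=32, phi_bb(3)=-40.
Local maxima occur where both diagonal entries negative: (1, -2), (1, 3), (4, -2), (4, 3). Count: 4.

4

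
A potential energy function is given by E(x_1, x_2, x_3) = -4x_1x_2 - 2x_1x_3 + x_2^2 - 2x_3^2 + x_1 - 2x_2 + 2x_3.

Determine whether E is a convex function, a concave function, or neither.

neither

E is quadratic, so its Hessian is the constant matrix H = [[0, -4, -2], [-4, 2, 0], [-2, 0, -4]].
Leading principal minors: 0, -16, 56.
Neither pattern holds ⇒ H is indefinite ⇒ neither convex nor concave.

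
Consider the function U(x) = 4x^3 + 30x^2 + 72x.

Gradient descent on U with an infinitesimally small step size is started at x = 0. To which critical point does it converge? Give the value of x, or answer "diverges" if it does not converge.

U'(x) = 12(x + 2)(x + 3), so U'(0) = 72.
Gradient descent moves in the -U' direction, i.e. x is decreasing.
The nearest critical point in that direction is x = -2, where U'' = 12 > 0 (a local minimum). The iterate converges there.

-2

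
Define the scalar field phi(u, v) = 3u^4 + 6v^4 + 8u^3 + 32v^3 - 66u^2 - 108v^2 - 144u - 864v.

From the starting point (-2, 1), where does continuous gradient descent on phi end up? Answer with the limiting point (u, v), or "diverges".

(-4, 3)

phi is separable, so gradient descent decouples: u follows -∂phi/∂u, v follows -∂phi/∂v.
∂phi/∂u = 12(u - 3)(u + 1)(u + 4); at u=-2 this is 120, so u decreases.
∂phi/∂v = 24(v - 3)(v + 3)(v + 4); at v=1 this is -960, so v increases.
u converges to its nearest critical value -4 (a local min of the u-part); v converges to 3. The iterate converges to (-4, 3).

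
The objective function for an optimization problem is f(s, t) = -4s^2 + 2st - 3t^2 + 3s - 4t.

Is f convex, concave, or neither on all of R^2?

concave

f is quadratic, so its Hessian is the constant matrix H = [[-8, 2], [2, -6]].
det(H) = 44, tr(H) = -14.
det(H) > 0 and tr(H) < 0, so H is negative definite everywhere: concave.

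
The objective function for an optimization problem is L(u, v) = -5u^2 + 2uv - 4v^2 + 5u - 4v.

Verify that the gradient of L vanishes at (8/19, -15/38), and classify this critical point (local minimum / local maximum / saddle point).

∇L = (-10u + 2v + 5, 2u - 8v - 4); substituting (8/19, -15/38) gives ∇L = (0, 0), so (8/19, -15/38) is indeed a critical point.
The Hessian of L is constant: H = [[-10, 2], [2, -8]].
det(H) = (-10)·(-8) − 2² = 76.
det(H) > 0 and tr(H) = -18 < 0, so H is negative definite and the point is a local maximum.

local maximum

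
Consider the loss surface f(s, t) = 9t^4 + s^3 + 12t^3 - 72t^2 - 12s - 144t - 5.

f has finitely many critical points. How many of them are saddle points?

f separates as a function of s plus a function of t, so ∇f=0 decouples.
∂f/∂s = 3(s - 2)(s + 2) = 0 at s ∈ {-2, 2}; ∂f/∂t = 36(t - 2)(t + 1)(t + 2) = 0 at t ∈ {-2, -1, 2}.
The Hessian is diagonal: diag(f_ss, f_tt). Second derivatives: f_ss(-2)=-12, f_ss(2)=12; f_tt(-2)=144, f_tt(-1)=-108, f_tt(2)=432.
Saddle points occur where the two diagonal entries have opposite signs: (-2, -2), (-2, 2), (2, -1). Count: 3.

3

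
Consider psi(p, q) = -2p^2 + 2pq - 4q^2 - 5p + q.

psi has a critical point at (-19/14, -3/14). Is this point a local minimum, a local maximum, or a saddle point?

The Hessian of psi is constant: H = [[-4, 2], [2, -8]].
det(H) = (-4)·(-8) − 2² = 28.
det(H) > 0 and tr(H) = -12 < 0, so H is negative definite and the point is a local maximum.

local maximum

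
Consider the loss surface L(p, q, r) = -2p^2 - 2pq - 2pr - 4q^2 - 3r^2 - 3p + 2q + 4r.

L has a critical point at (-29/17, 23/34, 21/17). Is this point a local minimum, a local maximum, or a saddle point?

local maximum

The Hessian is constant: H = [[-4, -2, -2], [-2, -8, 0], [-2, 0, -6]].
Leading principal minors: Δ₁ = -4, Δ₂ = 28, Δ₃ = -136.
The minors alternate sign starting negative (−, +, −), so H is negative definite: a local maximum.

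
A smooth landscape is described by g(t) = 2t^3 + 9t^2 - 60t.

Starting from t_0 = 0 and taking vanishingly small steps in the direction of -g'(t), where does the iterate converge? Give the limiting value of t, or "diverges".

2

g'(t) = 6(t - 2)(t + 5), so g'(0) = -60.
Gradient descent moves in the -g' direction, i.e. t is increasing.
The nearest critical point in that direction is t = 2, where g'' = 42 > 0 (a local minimum). The iterate converges there.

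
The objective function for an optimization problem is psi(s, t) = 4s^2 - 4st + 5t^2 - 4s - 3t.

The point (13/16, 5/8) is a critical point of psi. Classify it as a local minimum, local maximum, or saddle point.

local minimum

The Hessian of psi is constant: H = [[8, -4], [-4, 10]].
det(H) = 8·10 − (-4)² = 64.
det(H) > 0 and tr(H) = 18 > 0, so H is positive definite and the point is a local minimum.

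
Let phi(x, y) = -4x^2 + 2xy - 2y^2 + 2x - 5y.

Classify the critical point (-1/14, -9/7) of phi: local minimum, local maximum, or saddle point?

local maximum

The Hessian of phi is constant: H = [[-8, 2], [2, -4]].
det(H) = (-8)·(-4) − 2² = 28.
det(H) > 0 and tr(H) = -12 < 0, so H is negative definite and the point is a local maximum.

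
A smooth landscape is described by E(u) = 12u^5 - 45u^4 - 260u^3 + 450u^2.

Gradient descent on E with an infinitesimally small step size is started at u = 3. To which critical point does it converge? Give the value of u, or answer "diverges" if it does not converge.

5

E'(u) = 60u(u - 5)(u - 1)(u + 3), so E'(3) = -4320.
Gradient descent moves in the -E' direction, i.e. u is increasing.
The nearest critical point in that direction is u = 5, where E'' = 9600 > 0 (a local minimum). The iterate converges there.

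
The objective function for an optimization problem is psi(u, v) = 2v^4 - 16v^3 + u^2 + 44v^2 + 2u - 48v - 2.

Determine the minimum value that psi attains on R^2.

-21

psi(u,v) separates as P(u) + Q(v) − 2, so its minimum is min P + min Q − 2.
P'(u) = 2u + 2 vanishes at u ∈ {-1}; Q'(v) = 8(v - 3)(v - 2)(v - 1) vanishes at v ∈ {1, 2, 3}.
Local minima of P (where P''>0): P(-1)=-1. Local minima of Q: Q(1)=-18, Q(3)=-18.
So the global minimum of psi is P(-1) + Q(1) − 2 = -1 − 18 − 2 = -21, attained at (-1, 1).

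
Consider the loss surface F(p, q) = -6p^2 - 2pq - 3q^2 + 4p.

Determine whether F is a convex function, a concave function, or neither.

F is quadratic, so its Hessian is the constant matrix H = [[-12, -2], [-2, -6]].
det(H) = 68, tr(H) = -18.
det(H) > 0 and tr(H) < 0, so H is negative definite everywhere: concave.

concave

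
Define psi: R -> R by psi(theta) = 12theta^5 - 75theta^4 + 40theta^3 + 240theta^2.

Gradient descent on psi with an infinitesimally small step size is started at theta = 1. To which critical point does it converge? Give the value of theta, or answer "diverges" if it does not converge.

psi'(theta) = 60theta(theta - 4)(theta - 2)(theta + 1), so psi'(1) = 360.
Gradient descent moves in the -psi' direction, i.e. theta is decreasing.
The nearest critical point in that direction is theta = 0, where psi'' = 480 > 0 (a local minimum). The iterate converges there.

0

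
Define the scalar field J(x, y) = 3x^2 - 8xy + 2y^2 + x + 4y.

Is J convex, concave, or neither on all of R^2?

neither

J is quadratic, so its Hessian is the constant matrix H = [[6, -8], [-8, 4]].
det(H) = -40, tr(H) = 10.
det(H) < 0, so H is indefinite: neither convex nor concave.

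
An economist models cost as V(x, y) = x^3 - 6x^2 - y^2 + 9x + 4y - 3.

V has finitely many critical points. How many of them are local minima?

V separates as a function of x plus a function of y, so ∇V=0 decouples.
∂V/∂x = 3(x - 3)(x - 1) = 0 at x ∈ {1, 3}; ∂V/∂y = -2(y - 2) = 0 at y ∈ {2}.
The Hessian is diagonal: diag(V_xx, V_yy). Second derivatives: V_xx(1)=-6, V_xx(3)=6; V_yy(2)=-2.
Local minima occur where both diagonal entries positive: none. Count: 0.

0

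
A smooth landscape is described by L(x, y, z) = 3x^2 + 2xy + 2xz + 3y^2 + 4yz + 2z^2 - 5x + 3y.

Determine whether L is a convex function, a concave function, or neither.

L is quadratic, so its Hessian is the constant matrix H = [[6, 2, 2], [2, 6, 4], [2, 4, 4]].
Leading principal minors: 6, 32, 40.
All positive ⇒ H ≻ 0 ⇒ convex.

convex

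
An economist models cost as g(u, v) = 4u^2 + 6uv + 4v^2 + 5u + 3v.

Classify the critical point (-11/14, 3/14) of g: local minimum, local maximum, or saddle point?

local minimum

The Hessian of g is constant: H = [[8, 6], [6, 8]].
det(H) = 8·8 − 6² = 28.
det(H) > 0 and tr(H) = 16 > 0, so H is positive definite and the point is a local minimum.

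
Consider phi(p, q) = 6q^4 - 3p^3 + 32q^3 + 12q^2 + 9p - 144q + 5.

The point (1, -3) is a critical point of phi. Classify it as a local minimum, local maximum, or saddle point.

The mixed partial ∂²phi/∂p∂q is 0, so the Hessian at any point is diag(phi_pp, phi_qq) = diag(-18p, 24(3q^2 + 8q + 1)).
At (1, -3): H = diag(-18, 96).
The eigenvalues have opposite signs, so H is indefinite: a saddle point.

saddle point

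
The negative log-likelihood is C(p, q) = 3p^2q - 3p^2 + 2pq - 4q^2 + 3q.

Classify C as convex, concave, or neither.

neither

The term 3p^2q is cubic, so the Hessian is not constant.
∂²C/∂p² = 6q - 6, which takes both signs as q varies (negative for sufficiently negative q). A diagonal entry of the Hessian changing sign means the Hessian is neither positive- nor negative-semidefinite on all of R^2.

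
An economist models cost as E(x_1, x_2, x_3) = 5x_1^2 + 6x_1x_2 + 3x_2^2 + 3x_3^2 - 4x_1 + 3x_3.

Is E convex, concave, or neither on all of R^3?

E is quadratic, so its Hessian is the constant matrix H = [[10, 6, 0], [6, 6, 0], [0, 0, 6]].
Leading principal minors: 10, 24, 144.
All positive ⇒ H ≻ 0 ⇒ convex.

convex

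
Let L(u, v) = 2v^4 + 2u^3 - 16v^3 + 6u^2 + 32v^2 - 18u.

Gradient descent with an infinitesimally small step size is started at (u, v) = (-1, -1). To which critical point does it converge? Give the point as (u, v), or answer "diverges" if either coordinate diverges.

(1, 0)

L is separable, so gradient descent decouples: u follows -∂L/∂u, v follows -∂L/∂v.
∂L/∂u = 6(u - 1)(u + 3); at u=-1 this is -24, so u increases.
∂L/∂v = 8v(v - 4)(v - 2); at v=-1 this is -120, so v increases.
u converges to its nearest critical value 1 (a local min of the u-part); v converges to 0. The iterate converges to (1, 0).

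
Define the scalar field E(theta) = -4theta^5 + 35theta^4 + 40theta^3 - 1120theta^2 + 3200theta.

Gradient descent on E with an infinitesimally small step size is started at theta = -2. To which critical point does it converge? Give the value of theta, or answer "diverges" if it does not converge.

E'(theta) = -20(theta - 5)(theta - 4)(theta - 2)(theta + 4), so E'(-2) = 6720.
Gradient descent moves in the -E' direction, i.e. theta is decreasing.
The nearest critical point in that direction is theta = -4, where E'' = 8640 > 0 (a local minimum). The iterate converges there.

-4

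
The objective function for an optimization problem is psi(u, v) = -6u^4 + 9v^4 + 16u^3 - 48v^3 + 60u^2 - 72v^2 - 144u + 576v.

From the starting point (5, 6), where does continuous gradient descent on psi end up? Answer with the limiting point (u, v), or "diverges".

diverges

psi is separable, so gradient descent decouples: u follows -∂psi/∂u, v follows -∂psi/∂v.
∂psi/∂u = -24(u - 3)(u - 1)(u + 2); at u=5 this is -1344, so u increases.
∂psi/∂v = 36(v - 4)(v - 2)(v + 2); at v=6 this is 2304, so v decreases.
The u-coordinate has no critical point in that direction and runs off to infinity.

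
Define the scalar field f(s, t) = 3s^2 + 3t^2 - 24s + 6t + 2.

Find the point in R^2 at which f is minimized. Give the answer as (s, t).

f(s,t) separates as P(s) + Q(t) + 2, so its minimum is min P + min Q + 2.
P'(s) = 6s - 24 vanishes at s ∈ {4}; Q'(t) = 6(t + 1) vanishes at t ∈ {-1}.
Local minima of P (where P''>0): P(4)=-48. Local minima of Q: Q(-1)=-3.
So the global minimum of f is P(4) + Q(-1) + 2 = -48 − 3 + 2 = -49, attained at (4, -1).

(4, -1)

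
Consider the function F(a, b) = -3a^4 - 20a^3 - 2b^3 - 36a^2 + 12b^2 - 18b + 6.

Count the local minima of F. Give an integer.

1

F separates as a function of a plus a function of b, so ∇F=0 decouples.
∂F/∂a = -12a(a + 2)(a + 3) = 0 at a ∈ {-3, -2, 0}; ∂F/∂b = -6(b - 3)(b - 1) = 0 at b ∈ {1, 3}.
The Hessian is diagonal: diag(F_aa, F_bb). Second derivatives: F_aa(-3)=-36, F_aa(-2)=24, F_aa(0)=-72; F_bb(1)=12, F_bb(3)=-12.
Local minima occur where both diagonal entries positive: (-2, 1). Count: 1.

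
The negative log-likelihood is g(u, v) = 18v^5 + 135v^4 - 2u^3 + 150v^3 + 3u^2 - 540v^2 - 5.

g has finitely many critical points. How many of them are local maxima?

2

g separates as a function of u plus a function of v, so ∇g=0 decouples.
∂g/∂u = -6u(u - 1) = 0 at u ∈ {0, 1}; ∂g/∂v = 90v(v - 1)(v + 3)(v + 4) = 0 at v ∈ {-4, -3, 0, 1}.
The Hessian is diagonal: diag(g_uu, g_vv). Second derivatives: g_uu(0)=6, g_uu(1)=-6; g_vv(-4)=-1800, g_vv(-3)=1080, g_vv(0)=-1080, g_vv(1)=1800.
Local maxima occur where both diagonal entries negative: (1, -4), (1, 0). Count: 2.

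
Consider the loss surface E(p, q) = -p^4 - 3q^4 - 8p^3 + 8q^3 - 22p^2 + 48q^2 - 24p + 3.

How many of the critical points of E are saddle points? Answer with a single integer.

E separates as a function of p plus a function of q, so ∇E=0 decouples.
∂E/∂p = -4(p + 1)(p + 2)(p + 3) = 0 at p ∈ {-3, -2, -1}; ∂E/∂q = -12q(q - 4)(q + 2) = 0 at q ∈ {-2, 0, 4}.
The Hessian is diagonal: diag(E_pp, E_qq). Second derivatives: E_pp(-3)=-8, E_pp(-2)=4, E_pp(-1)=-8; E_qq(-2)=-144, E_qq(0)=96, E_qq(4)=-288.
Saddle points occur where the two diagonal entries have opposite signs: (-3, 0), (-2, -2), (-2, 4), (-1, 0). Count: 4.

4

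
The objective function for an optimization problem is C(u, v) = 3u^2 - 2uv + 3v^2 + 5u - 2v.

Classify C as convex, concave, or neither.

convex

C is quadratic, so its Hessian is the constant matrix H = [[6, -2], [-2, 6]].
det(H) = 32, tr(H) = 12.
det(H) > 0 and tr(H) > 0, so H is positive definite everywhere: convex.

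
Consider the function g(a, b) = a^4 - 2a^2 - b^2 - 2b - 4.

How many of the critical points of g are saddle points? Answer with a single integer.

g separates as a function of a plus a function of b, so ∇g=0 decouples.
∂g/∂a = 4a(a - 1)(a + 1) = 0 at a ∈ {-1, 0, 1}; ∂g/∂b = -2(b + 1) = 0 at b ∈ {-1}.
The Hessian is diagonal: diag(g_aa, g_bb). Second derivatives: g_aa(-1)=8, g_aa(0)=-4, g_aa(1)=8; g_bb(-1)=-2.
Saddle points occur where the two diagonal entries have opposite signs: (-1, -1), (1, -1). Count: 2.

2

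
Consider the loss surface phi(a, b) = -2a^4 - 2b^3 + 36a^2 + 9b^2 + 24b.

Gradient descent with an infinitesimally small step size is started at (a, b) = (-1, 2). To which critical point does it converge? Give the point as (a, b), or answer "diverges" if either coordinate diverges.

(0, -1)

phi is separable, so gradient descent decouples: a follows -∂phi/∂a, b follows -∂phi/∂b.
∂phi/∂a = -8a(a - 3)(a + 3); at a=-1 this is -64, so a increases.
∂phi/∂b = -6(b - 4)(b + 1); at b=2 this is 36, so b decreases.
a converges to its nearest critical value 0 (a local min of the a-part); b converges to -1. The iterate converges to (0, -1).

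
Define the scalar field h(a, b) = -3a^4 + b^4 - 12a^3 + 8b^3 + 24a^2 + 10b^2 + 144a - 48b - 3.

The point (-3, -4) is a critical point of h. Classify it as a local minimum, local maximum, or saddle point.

saddle point

The mixed partial ∂²h/∂a∂b is 0, so the Hessian at any point is diag(h_aa, h_bb) = diag(12(-3a^2 - 6a + 4), 4(3b^2 + 12b + 5)).
At (-3, -4): H = diag(-60, 20).
The eigenvalues have opposite signs, so H is indefinite: a saddle point.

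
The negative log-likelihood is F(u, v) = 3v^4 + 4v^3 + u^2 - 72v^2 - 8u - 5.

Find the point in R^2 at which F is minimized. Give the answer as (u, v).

(4, -4)

F(u,v) separates as P(u) + Q(v) − 5, so its minimum is min P + min Q − 5.
P'(u) = 2u - 8 vanishes at u ∈ {4}; Q'(v) = 12v(v - 3)(v + 4) vanishes at v ∈ {-4, 0, 3}.
Local minima of P (where P''>0): P(4)=-16. Local minima of Q: Q(-4)=-640, Q(3)=-297.
So the global minimum of F is P(4) + Q(-4) − 5 = -16 − 640 − 5 = -661, attained at (4, -4).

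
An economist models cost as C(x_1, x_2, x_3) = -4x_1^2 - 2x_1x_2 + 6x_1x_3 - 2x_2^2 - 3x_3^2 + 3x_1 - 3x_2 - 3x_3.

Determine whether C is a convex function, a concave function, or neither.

concave

C is quadratic, so its Hessian is the constant matrix H = [[-8, -2, 6], [-2, -4, 0], [6, 0, -6]].
Leading principal minors: -8, 28, -24.
Signs alternate −, +, − ⇒ H ≺ 0 ⇒ concave.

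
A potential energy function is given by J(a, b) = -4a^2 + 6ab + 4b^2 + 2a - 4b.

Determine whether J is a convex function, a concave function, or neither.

neither

J is quadratic, so its Hessian is the constant matrix H = [[-8, 6], [6, 8]].
det(H) = -100, tr(H) = 0.
det(H) < 0, so H is indefinite: neither convex nor concave.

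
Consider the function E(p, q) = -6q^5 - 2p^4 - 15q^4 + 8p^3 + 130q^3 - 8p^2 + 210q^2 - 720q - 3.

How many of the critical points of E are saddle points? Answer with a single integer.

E separates as a function of p plus a function of q, so ∇E=0 decouples.
∂E/∂p = -8p(p - 2)(p - 1) = 0 at p ∈ {0, 1, 2}; ∂E/∂q = -30(q - 3)(q - 1)(q + 2)(q + 4) = 0 at q ∈ {-4, -2, 1, 3}.
The Hessian is diagonal: diag(E_pp, E_qq). Second derivatives: E_pp(0)=-16, E_pp(1)=8, E_pp(2)=-16; E_qq(-4)=2100, E_qq(-2)=-900, E_qq(1)=900, E_qq(3)=-2100.
Saddle points occur where the two diagonal entries have opposite signs: (0, -4), (0, 1), (1, -2), (1, 3), (2, -4), (2, 1). Count: 6.

6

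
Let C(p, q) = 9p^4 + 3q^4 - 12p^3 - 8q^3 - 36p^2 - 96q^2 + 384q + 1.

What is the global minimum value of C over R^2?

C(p,q) separates as A(p) + B(q) + 1, so its minimum is min A + min B + 1.
A'(p) = 36p(p - 2)(p + 1) vanishes at p ∈ {-1, 0, 2}; B'(q) = 12(q - 4)(q - 2)(q + 4) vanishes at q ∈ {-4, 2, 4}.
Local minima of A (where A''>0): A(-1)=-15, A(2)=-96. Local minima of B: B(-4)=-1792, B(4)=256.
So the global minimum of C is A(2) + B(-4) + 1 = -96 − 1792 + 1 = -1887, attained at (2, -4).

-1887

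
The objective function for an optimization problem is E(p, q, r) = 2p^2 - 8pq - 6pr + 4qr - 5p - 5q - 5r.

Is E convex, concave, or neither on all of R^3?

E is quadratic, so its Hessian is the constant matrix H = [[4, -8, -6], [-8, 0, 4], [-6, 4, 0]].
Leading principal minors: 4, -64, 320.
Neither pattern holds ⇒ H is indefinite ⇒ neither convex nor concave.

neither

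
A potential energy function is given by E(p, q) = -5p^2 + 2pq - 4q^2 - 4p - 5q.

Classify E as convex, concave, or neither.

concave

E is quadratic, so its Hessian is the constant matrix H = [[-10, 2], [2, -8]].
det(H) = 76, tr(H) = -18.
det(H) > 0 and tr(H) < 0, so H is negative definite everywhere: concave.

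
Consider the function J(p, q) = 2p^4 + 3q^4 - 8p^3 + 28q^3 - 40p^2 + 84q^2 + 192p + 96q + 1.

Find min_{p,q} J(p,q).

-621

J(p,q) separates as A(p) + B(q) + 1, so its minimum is min A + min B + 1.
A'(p) = 8(p - 4)(p - 2)(p + 3) vanishes at p ∈ {-3, 2, 4}; B'(q) = 12(q + 1)(q + 2)(q + 4) vanishes at q ∈ {-4, -2, -1}.
Local minima of A (where A''>0): A(-3)=-558, A(4)=128. Local minima of B: B(-4)=-64, B(-1)=-37.
So the global minimum of J is A(-3) + B(-4) + 1 = -558 − 64 + 1 = -621, attained at (-3, -4).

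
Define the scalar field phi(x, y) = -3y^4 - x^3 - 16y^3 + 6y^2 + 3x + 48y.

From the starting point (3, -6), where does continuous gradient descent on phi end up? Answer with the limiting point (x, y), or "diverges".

diverges

phi is separable, so gradient descent decouples: x follows -∂phi/∂x, y follows -∂phi/∂y.
∂phi/∂x = -3(x - 1)(x + 1); at x=3 this is -24, so x increases.
∂phi/∂y = -12(y - 1)(y + 1)(y + 4); at y=-6 this is 840, so y decreases.
The x-coordinate has no critical point in that direction and runs off to infinity.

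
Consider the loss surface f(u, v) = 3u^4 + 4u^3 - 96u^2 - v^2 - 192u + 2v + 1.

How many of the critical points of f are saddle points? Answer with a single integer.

2

f separates as a function of u plus a function of v, so ∇f=0 decouples.
∂f/∂u = 12(u - 4)(u + 1)(u + 4) = 0 at u ∈ {-4, -1, 4}; ∂f/∂v = -2(v - 1) = 0 at v ∈ {1}.
The Hessian is diagonal: diag(f_uu, f_vv). Second derivatives: f_uu(-4)=288, f_uu(-1)=-180, f_uu(4)=480; f_vv(1)=-2.
Saddle points occur where the two diagonal entries have opposite signs: (-4, 1), (4, 1). Count: 2.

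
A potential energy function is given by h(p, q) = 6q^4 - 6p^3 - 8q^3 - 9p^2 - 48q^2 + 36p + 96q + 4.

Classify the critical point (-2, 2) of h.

local minimum

The mixed partial ∂²h/∂p∂q is 0, so the Hessian at any point is diag(h_pp, h_qq) = diag(-18(2p + 1), 24(3q^2 - 2q - 4)).
At (-2, 2): H = diag(54, 96).
Both eigenvalues are positive, so H is positive definite: a local minimum.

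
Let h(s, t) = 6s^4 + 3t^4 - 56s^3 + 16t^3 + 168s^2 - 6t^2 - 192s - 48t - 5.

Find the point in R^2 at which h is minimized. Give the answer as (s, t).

(4, -4)

h(s,t) separates as P(s) + Q(t) − 5, so its minimum is min P + min Q − 5.
P'(s) = 24(s - 4)(s - 2)(s - 1) vanishes at s ∈ {1, 2, 4}; Q'(t) = 12(t - 1)(t + 1)(t + 4) vanishes at t ∈ {-4, -1, 1}.
Local minima of P (where P''>0): P(1)=-74, P(4)=-128. Local minima of Q: Q(-4)=-160, Q(1)=-35.
So the global minimum of h is P(4) + Q(-4) − 5 = -128 − 160 − 5 = -293, attained at (4, -4).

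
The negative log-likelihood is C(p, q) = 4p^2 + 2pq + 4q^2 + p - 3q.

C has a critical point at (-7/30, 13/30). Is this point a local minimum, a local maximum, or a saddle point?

local minimum

The Hessian of C is constant: H = [[8, 2], [2, 8]].
det(H) = 8·8 − 2² = 60.
det(H) > 0 and tr(H) = 16 > 0, so H is positive definite and the point is a local minimum.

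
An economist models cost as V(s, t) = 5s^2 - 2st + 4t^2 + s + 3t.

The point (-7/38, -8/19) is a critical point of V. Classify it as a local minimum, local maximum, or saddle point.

The Hessian of V is constant: H = [[10, -2], [-2, 8]].
det(H) = 10·8 − (-2)² = 76.
det(H) > 0 and tr(H) = 18 > 0, so H is positive definite and the point is a local minimum.

local minimum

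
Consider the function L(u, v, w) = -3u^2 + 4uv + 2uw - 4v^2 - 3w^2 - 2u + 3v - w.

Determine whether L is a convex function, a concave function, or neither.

concave

L is quadratic, so its Hessian is the constant matrix H = [[-6, 4, 2], [4, -8, 0], [2, 0, -6]].
Leading principal minors: -6, 32, -160.
Signs alternate −, +, − ⇒ H ≺ 0 ⇒ concave.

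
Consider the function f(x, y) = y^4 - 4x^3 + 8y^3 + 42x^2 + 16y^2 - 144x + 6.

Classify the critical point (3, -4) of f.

The mixed partial ∂²f/∂x∂y is 0, so the Hessian at any point is diag(f_xx, f_yy) = diag(12(-2x + 7), 4(3y^2 + 12y + 8)).
At (3, -4): H = diag(12, 32).
Both eigenvalues are positive, so H is positive definite: a local minimum.

local minimum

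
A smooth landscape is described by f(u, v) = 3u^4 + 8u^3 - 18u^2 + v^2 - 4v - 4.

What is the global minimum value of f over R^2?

-143

f(u,v) separates as P(u) + Q(v) − 4, so its minimum is min P + min Q − 4.
P'(u) = 12u(u - 1)(u + 3) vanishes at u ∈ {-3, 0, 1}; Q'(v) = 2v - 4 vanishes at v ∈ {2}.
Local minima of P (where P''>0): P(-3)=-135, P(1)=-7. Local minima of Q: Q(2)=-4.
So the global minimum of f is P(-3) + Q(2) − 4 = -135 − 4 − 4 = -143, attained at (-3, 2).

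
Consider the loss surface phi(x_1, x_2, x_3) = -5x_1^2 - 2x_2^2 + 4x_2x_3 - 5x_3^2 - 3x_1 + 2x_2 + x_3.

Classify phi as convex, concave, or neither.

phi is quadratic, so its Hessian is the constant matrix H = [[-10, 0, 0], [0, -4, 4], [0, 4, -10]].
Leading principal minors: -10, 40, -240.
Signs alternate −, +, − ⇒ H ≺ 0 ⇒ concave.

concave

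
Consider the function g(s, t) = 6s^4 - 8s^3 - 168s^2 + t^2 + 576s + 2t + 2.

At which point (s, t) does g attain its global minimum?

(-4, -1)

g(s,t) separates as P(s) + Q(t) + 2, so its minimum is min P + min Q + 2.
P'(s) = 24(s - 3)(s - 2)(s + 4) vanishes at s ∈ {-4, 2, 3}; Q'(t) = 2(t + 1) vanishes at t ∈ {-1}.
Local minima of P (where P''>0): P(-4)=-2944, P(3)=486. Local minima of Q: Q(-1)=-1.
So the global minimum of g is P(-4) + Q(-1) + 2 = -2944 − 1 + 2 = -2943, attained at (-4, -1).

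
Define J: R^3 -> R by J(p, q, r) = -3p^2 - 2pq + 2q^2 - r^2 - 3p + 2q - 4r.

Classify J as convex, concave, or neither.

neither

J is quadratic, so its Hessian is the constant matrix H = [[-6, -2, 0], [-2, 4, 0], [0, 0, -2]].
Leading principal minors: -6, -28, 56.
Neither pattern holds ⇒ H is indefinite ⇒ neither convex nor concave.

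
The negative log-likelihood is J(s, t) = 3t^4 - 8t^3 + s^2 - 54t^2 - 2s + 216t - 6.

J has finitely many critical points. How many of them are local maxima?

J separates as a function of s plus a function of t, so ∇J=0 decouples.
∂J/∂s = 2(s - 1) = 0 at s ∈ {1}; ∂J/∂t = 12(t - 3)(t - 2)(t + 3) = 0 at t ∈ {-3, 2, 3}.
The Hessian is diagonal: diag(J_ss, J_tt). Second derivatives: J_ss(1)=2; J_tt(-3)=360, J_tt(2)=-60, J_tt(3)=72.
Local maxima occur where both diagonal entries negative: none. Count: 0.

0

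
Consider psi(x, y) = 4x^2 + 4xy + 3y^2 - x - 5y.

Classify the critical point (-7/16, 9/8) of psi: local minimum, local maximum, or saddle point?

The Hessian of psi is constant: H = [[8, 4], [4, 6]].
det(H) = 8·6 − 4² = 32.
det(H) > 0 and tr(H) = 14 > 0, so H is positive definite and the point is a local minimum.

local minimum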